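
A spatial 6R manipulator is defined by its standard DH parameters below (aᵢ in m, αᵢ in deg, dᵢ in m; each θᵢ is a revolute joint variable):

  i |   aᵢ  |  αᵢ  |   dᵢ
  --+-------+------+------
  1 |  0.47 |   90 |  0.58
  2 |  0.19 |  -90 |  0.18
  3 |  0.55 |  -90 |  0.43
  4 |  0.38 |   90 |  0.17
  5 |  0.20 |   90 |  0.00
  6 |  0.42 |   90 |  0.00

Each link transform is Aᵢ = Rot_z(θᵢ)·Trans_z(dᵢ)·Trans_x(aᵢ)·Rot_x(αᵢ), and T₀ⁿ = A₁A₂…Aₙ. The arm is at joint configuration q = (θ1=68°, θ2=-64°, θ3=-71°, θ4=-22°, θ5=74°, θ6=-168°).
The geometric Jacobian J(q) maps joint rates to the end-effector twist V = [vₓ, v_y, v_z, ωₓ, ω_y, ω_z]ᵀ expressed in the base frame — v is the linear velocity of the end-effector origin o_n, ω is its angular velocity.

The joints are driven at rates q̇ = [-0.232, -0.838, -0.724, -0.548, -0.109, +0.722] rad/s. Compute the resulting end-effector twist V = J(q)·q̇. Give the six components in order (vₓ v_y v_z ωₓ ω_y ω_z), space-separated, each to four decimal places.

o_n = [1.3567, 0.6249, 0.3850]
J₁: ẑ×o_n = [-0.6249, 1.3567, 0.0000], ω = ẑ
J2: z=[0.9272, -0.3746, 0.0000] o=[0.1761, 0.4358, 0.5800] → [0.0730, 0.1808, 0.6176, 0.9272, -0.3746, 0.0000]
J3: z=[0.3367, 0.8333, 0.4384] o=[0.3742, 0.4456, 0.4092] → [-0.0988, 0.4389, -0.7584, 0.3367, 0.8333, 0.4384]
J4: z=[-0.1466, 0.5063, -0.8498] o=[1.0305, 0.6819, 0.4368] → [-0.0747, -0.2848, -0.1568, -0.1466, 0.5063, -0.8498]
J5: z=[-0.0363, 0.8558, 0.5161] o=[1.3812, 0.8084, 0.2516] → [0.2088, -0.0078, 0.0277, -0.0363, 0.8558, 0.5161]
J6: z=[0.9906, -0.0372, 0.1313] o=[1.4075, 0.9116, 0.0823] → [0.0264, -0.3065, -0.2859, 0.9906, -0.0372, 0.1313]
V = J·q̇ = [0.1925, -0.8484, -0.0920, -0.2212, -0.6870, -0.0451]

0.1925 -0.8484 -0.0920 -0.2212 -0.6870 -0.0451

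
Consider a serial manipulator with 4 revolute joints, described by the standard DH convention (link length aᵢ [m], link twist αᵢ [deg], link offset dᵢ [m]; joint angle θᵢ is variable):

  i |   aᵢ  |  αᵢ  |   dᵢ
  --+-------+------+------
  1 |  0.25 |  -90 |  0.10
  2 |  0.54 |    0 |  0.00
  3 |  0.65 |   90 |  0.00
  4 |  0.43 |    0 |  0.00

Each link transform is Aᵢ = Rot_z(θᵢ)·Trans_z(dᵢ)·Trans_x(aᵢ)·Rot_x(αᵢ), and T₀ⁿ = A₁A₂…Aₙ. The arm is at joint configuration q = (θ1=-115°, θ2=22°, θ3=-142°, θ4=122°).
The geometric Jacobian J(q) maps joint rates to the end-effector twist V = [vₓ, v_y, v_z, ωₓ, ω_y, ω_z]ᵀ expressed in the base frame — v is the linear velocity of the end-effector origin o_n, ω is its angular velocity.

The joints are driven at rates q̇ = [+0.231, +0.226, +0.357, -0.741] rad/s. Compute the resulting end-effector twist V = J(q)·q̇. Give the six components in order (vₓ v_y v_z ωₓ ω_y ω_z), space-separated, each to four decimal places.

o_n = [0.1024, -0.6432, 0.2633]
J₁: ẑ×o_n = [0.6432, 0.1024, -0.0000], ω = ẑ
J2: z=[0.9063, -0.4226, 0.0000] o=[-0.1057, -0.2266, 0.1000] → [-0.0690, -0.1480, -0.2896, 0.9063, -0.4226, 0.0000]
J3: z=[0.9063, -0.4226, 0.0000] o=[-0.3173, -0.6803, -0.1023] → [-0.1545, -0.3313, 0.2111, 0.9063, -0.4226, 0.0000]
J4: z=[0.3660, 0.7849, -0.5000] o=[-0.1799, -0.3858, 0.4606] → [-0.2836, -0.0689, -0.3158, 0.3660, 0.7849, -0.5000]
V = J·q̇ = [0.2879, -0.0770, 0.2439, 0.2572, -0.8280, 0.6015]

0.2879 -0.0770 0.2439 0.2572 -0.8280 0.6015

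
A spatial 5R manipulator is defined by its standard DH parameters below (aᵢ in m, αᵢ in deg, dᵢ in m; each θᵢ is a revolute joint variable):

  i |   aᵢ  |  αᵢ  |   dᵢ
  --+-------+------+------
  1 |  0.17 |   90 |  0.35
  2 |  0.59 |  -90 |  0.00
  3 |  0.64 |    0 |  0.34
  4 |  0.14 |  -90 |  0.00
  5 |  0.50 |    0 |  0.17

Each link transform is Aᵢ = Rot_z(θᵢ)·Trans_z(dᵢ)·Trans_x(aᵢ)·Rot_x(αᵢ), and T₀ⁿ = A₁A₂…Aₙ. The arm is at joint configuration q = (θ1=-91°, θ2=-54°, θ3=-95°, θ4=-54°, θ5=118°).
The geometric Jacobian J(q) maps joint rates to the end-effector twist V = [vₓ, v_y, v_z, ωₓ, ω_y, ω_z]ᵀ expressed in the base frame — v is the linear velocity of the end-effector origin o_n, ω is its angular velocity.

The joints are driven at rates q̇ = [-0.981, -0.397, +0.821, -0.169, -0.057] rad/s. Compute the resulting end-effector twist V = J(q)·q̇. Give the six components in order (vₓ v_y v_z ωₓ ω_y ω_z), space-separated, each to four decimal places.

o_n = [-0.7431, -0.4882, -0.2784]
J₁: ẑ×o_n = [0.4882, -0.7431, 0.0000], ω = ẑ
J2: z=[-0.9998, 0.0175, 0.0000] o=[-0.0030, -0.1700, 0.3500] → [-0.0110, -0.6283, 0.3311, -0.9998, 0.0175, 0.0000]
J3: z=[-0.0141, -0.8089, 0.5878] o=[-0.0090, -0.5167, -0.1273] → [0.1054, -0.4336, -0.5942, -0.0141, -0.8089, 0.5878]
J4: z=[-0.0141, -0.8089, 0.5878] o=[-0.6507, -0.7478, 0.1177] → [0.1677, -0.0599, -0.0784, -0.0141, -0.8089, 0.5878]
J5: z=[-0.8623, -0.2877, -0.4167] o=[-0.7216, -0.6760, 0.2147] → [0.2201, -0.4162, -0.1682, -0.8623, -0.2877, -0.4167]
V = J·q̇ = [-0.4289, 0.6563, -0.5965, 0.4369, -0.5179, -0.5740]

-0.4289 0.6563 -0.5965 0.4369 -0.5179 -0.5740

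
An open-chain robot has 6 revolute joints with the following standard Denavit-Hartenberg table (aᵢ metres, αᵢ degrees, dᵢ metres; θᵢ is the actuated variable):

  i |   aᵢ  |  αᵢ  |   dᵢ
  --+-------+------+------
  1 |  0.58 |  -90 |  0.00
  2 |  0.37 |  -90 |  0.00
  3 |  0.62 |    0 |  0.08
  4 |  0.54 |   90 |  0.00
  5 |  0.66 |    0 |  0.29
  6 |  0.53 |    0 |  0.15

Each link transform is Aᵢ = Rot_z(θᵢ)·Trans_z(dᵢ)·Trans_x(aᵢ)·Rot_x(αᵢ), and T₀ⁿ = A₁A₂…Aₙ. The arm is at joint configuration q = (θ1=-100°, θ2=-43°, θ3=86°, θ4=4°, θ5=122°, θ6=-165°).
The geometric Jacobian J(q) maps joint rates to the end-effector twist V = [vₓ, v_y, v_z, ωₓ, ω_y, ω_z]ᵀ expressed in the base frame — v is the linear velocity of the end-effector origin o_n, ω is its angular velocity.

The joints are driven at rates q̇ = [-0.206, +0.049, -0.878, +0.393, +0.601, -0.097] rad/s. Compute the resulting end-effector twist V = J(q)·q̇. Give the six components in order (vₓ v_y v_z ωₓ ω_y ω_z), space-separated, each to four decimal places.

0.0534 -0.3791 0.5325 0.0417 -0.0458 0.4924

o_n = [-1.4202, -1.1649, 0.3784]
J₁: ẑ×o_n = [1.1649, -1.4202, 0.0000], ω = ẑ
J2: z=[0.9848, -0.1736, 0.0000] o=[-0.1007, -0.5712, 0.0000] → [-0.0657, -0.3727, -0.8138, 0.9848, -0.1736, 0.0000]
J3: z=[-0.1184, -0.6716, -0.7314] o=[-0.1477, -0.8377, 0.2523] → [-0.3240, 0.9456, -0.8159, -0.1184, -0.6716, -0.7314]
J4: z=[-0.1184, -0.6716, -0.7314] o=[-0.7718, -0.8152, 0.2233] → [-0.3599, 0.4926, -0.3941, -0.1184, -0.6716, -0.7314]
J5: z=[-0.1270, -0.7202, 0.6820] o=[-1.3036, -0.7214, 0.2233] → [0.1908, -0.0599, -0.0277, -0.1270, -0.7202, 0.6820]
J6: z=[-0.1270, -0.7202, 0.6820] o=[-1.0622, -1.3669, 0.0118] → [-0.4019, -0.1976, -0.2835, -0.1270, -0.7202, 0.6820]
V = J·q̇ = [0.0534, -0.3791, 0.5325, 0.0417, -0.0458, 0.4924]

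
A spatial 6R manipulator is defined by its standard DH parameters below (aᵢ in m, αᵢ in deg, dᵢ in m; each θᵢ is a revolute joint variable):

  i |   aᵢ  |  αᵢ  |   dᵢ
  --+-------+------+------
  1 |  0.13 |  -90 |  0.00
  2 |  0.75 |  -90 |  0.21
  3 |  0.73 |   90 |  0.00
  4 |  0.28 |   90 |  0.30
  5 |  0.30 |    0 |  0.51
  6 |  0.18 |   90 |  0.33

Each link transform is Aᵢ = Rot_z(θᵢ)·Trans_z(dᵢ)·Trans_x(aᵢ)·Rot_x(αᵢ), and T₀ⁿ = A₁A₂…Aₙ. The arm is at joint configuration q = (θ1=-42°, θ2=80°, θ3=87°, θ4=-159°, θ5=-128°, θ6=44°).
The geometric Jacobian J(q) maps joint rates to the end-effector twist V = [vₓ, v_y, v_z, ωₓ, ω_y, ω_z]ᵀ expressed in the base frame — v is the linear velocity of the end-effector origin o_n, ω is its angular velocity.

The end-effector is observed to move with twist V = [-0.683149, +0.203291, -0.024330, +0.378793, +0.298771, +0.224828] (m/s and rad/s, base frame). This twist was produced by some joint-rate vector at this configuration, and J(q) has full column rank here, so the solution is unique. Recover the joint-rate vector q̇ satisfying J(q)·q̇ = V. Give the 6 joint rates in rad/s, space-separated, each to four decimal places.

-0.6020 0.3990 -0.5320 -0.7950 -0.0630 0.3930

o_n = [-0.4423, 0.2394, -0.7708]
J₁: ẑ×o_n = [-0.2394, -0.4423, 0.0000], ω = ẑ
J2: z=[0.6691, 0.7431, 0.0000] o=[0.0966, -0.0870, 0.0000] → [-0.5728, 0.5158, 0.6189, 0.6691, 0.7431, 0.0000]
J3: z=[-0.7319, 0.6590, -0.1736] o=[0.3339, -0.0181, -0.7386] → [0.0235, 0.1112, 0.3230, -0.7319, 0.6590, -0.1736]
J4: z=[0.1639, -0.0771, -0.9835] o=[-0.1490, -0.5643, -0.7762] → [0.7900, 0.2876, 0.1091, 0.1639, -0.0771, -0.9835]
J5: z=[-0.4462, 0.8833, -0.1436] o=[0.1466, -0.4579, -1.0404] → [0.3383, 0.2049, 0.2090, -0.4462, 0.8833, -0.1436]
J6: z=[-0.4462, 0.8833, -0.1436] o=[-0.2822, -0.0746, -0.9015] → [0.1606, 0.0813, 0.0012, -0.4462, 0.8833, -0.1436]
q̇ = J⁺·V = [-0.6020, 0.3990, -0.5320, -0.7950, -0.0630, 0.3930]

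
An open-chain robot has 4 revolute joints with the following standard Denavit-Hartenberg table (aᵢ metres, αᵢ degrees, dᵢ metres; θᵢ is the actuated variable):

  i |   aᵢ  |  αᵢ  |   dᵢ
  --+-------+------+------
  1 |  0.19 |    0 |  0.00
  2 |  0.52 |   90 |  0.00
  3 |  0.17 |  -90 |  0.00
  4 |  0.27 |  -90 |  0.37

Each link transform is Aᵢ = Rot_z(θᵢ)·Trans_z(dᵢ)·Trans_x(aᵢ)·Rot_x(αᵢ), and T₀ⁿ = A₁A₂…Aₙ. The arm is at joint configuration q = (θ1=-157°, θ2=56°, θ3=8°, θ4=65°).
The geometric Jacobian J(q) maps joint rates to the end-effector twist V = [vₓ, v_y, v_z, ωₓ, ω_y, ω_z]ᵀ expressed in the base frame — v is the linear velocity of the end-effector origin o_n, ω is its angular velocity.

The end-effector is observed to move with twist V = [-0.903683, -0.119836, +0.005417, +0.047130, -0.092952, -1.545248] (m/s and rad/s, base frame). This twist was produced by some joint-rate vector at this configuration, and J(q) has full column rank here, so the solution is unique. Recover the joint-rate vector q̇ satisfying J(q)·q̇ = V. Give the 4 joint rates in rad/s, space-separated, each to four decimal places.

o_n = [-0.0778, -0.8570, 0.4059]
J₁: ẑ×o_n = [0.8570, -0.0778, 0.0000], ω = ẑ
J2: z=[0.0000, 0.0000, 1.0000] o=[-0.1749, -0.0742, 0.0000] → [0.7828, 0.0971, -0.0000, 0.0000, 0.0000, 1.0000]
J3: z=[-0.9816, 0.1908, 0.0000] o=[-0.2741, -0.5847, 0.0000] → [0.0775, 0.3985, 0.2298, -0.9816, 0.1908, 0.0000]
J4: z=[0.0266, 0.1366, 0.9903] o=[-0.3062, -0.7499, 0.0237] → [0.1582, 0.2161, -0.0341, 0.0266, 0.1366, 0.9903]
q̇ = J⁺·V = [-0.7240, -0.2360, -0.0640, -0.5910]

-0.7240 -0.2360 -0.0640 -0.5910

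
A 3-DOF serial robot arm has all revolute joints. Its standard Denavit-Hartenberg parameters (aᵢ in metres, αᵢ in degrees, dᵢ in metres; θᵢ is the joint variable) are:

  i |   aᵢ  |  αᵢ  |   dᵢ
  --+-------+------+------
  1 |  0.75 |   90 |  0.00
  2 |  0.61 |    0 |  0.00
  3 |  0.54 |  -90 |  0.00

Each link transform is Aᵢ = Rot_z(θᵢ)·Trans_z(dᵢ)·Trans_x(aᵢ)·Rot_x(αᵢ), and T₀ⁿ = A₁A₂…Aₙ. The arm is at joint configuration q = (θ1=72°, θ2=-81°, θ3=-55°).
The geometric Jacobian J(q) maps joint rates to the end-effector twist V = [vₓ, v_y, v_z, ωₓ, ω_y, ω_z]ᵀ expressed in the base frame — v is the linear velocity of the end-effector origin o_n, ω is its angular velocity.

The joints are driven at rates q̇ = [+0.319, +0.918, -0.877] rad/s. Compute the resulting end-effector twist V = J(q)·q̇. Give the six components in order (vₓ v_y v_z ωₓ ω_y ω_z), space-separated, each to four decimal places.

o_n = [0.1412, 0.4346, -0.9776]
J₁: ẑ×o_n = [-0.4346, 0.1412, 0.0000], ω = ẑ
J2: z=[0.9511, -0.3090, 0.0000] o=[0.2318, 0.7133, 0.0000] → [0.3021, 0.9298, -0.2930, 0.9511, -0.3090, 0.0000]
J3: z=[0.9511, -0.3090, 0.0000] o=[0.2613, 0.8040, -0.6025] → [0.1159, 0.3568, -0.3884, 0.9511, -0.3090, 0.0000]
V = J·q̇ = [0.0370, 0.5857, 0.0717, 0.0390, -0.0127, 0.3190]

0.0370 0.5857 0.0717 0.0390 -0.0127 0.3190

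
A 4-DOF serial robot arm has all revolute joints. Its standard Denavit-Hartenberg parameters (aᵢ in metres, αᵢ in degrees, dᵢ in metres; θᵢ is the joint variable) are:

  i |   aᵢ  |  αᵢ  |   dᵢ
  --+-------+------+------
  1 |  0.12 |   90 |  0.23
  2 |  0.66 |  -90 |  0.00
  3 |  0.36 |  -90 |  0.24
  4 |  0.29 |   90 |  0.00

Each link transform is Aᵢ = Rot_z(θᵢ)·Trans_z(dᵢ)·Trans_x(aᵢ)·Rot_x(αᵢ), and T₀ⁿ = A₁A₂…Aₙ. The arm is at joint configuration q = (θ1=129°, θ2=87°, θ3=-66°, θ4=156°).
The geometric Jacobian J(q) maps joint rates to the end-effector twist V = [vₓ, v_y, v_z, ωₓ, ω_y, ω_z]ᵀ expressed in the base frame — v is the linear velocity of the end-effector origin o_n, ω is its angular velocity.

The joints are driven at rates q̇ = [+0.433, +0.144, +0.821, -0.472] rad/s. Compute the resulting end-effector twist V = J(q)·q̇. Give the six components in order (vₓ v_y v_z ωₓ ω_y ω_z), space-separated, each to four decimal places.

-0.0384 0.0539 0.0750 0.7913 -0.4433 0.0454

o_n = [0.0457, 0.0816, 0.9341]
J₁: ẑ×o_n = [-0.0816, 0.0457, 0.0000], ω = ẑ
J2: z=[0.7771, 0.6293, 0.0000] o=[-0.0755, 0.0933, 0.2300] → [0.4431, -0.5472, -0.0853, 0.7771, 0.6293, 0.0000]
J3: z=[0.6285, -0.7761, 0.0523] o=[-0.0973, 0.1201, 0.8891] → [-0.0329, -0.0208, 0.0867, 0.6285, -0.7761, 0.0523]
J4: z=[-0.3462, -0.2188, 0.9123] o=[0.3043, 0.1468, 1.0479] → [0.0843, -0.2754, -0.0340, -0.3462, -0.2188, 0.9123]
V = J·q̇ = [-0.0384, 0.0539, 0.0750, 0.7913, -0.4433, 0.0454]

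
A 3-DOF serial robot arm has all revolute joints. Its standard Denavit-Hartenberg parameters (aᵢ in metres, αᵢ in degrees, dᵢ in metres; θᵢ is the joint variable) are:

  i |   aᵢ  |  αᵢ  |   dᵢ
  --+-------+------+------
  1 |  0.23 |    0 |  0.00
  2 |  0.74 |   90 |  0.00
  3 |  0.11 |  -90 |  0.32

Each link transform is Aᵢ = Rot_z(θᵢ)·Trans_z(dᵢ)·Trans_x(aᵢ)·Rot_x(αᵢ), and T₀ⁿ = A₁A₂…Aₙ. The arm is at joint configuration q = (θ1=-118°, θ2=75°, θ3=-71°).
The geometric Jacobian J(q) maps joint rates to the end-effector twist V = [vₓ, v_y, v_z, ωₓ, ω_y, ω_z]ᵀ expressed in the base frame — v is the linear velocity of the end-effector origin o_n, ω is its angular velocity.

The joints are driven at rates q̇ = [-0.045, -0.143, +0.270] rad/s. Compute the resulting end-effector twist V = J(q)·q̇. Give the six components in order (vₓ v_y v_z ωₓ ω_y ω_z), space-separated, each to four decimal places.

-0.1321 -0.0799 0.0097 -0.1841 -0.1975 -0.1880

o_n = [0.2412, -0.9662, -0.1040]
J₁: ẑ×o_n = [0.9662, 0.2412, -0.0000], ω = ẑ
J2: z=[0.0000, 0.0000, 1.0000] o=[-0.1080, -0.2031, 0.0000] → [0.7631, 0.3492, -0.0000, 0.0000, 0.0000, 1.0000]
J3: z=[-0.6820, -0.7314, 0.0000] o=[0.4332, -0.7078, 0.0000] → [0.0761, -0.0709, 0.0358, -0.6820, -0.7314, 0.0000]
V = J·q̇ = [-0.1321, -0.0799, 0.0097, -0.1841, -0.1975, -0.1880]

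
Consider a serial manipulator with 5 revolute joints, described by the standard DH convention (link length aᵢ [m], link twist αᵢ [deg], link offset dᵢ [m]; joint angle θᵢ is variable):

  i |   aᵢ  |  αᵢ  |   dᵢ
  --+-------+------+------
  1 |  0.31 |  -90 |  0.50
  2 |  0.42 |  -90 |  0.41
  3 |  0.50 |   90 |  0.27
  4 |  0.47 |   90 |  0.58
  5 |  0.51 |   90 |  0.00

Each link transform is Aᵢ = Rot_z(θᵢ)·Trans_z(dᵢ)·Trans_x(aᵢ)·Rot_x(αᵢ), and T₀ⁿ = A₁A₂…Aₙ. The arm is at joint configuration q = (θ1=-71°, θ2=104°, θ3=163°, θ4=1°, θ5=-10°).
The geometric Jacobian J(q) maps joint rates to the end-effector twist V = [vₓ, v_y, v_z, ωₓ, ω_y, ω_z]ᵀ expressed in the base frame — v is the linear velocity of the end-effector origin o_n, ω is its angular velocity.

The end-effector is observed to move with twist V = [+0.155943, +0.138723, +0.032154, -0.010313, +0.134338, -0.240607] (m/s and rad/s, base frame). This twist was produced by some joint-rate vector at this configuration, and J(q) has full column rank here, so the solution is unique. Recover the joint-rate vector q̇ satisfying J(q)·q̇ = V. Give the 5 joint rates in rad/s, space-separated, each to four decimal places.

-0.4990 -0.6770 0.2880 -0.7440 0.0990

o_n = [-0.3869, -0.3826, 1.3884]
J₁: ẑ×o_n = [0.3826, -0.3869, 0.0000], ω = ẑ
J2: z=[0.9455, 0.3256, 0.0000] o=[0.1009, -0.2931, 0.5000] → [0.2893, -0.8400, 0.0742, 0.9455, 0.3256, 0.0000]
J3: z=[-0.3159, 0.9174, 0.2419] o=[0.4555, -0.0636, 0.0925] → [1.2661, 0.2056, 0.8736, -0.3159, 0.9174, 0.2419]
J4: z=[-0.9272, -0.2445, -0.2837] o=[0.2697, 0.0272, 0.6217] → [-0.3037, 0.8972, 0.2194, -0.9272, -0.2445, -0.2837]
J5: z=[0.3123, -0.9228, -0.2257] o=[-0.3652, -0.2546, 0.8952] → [-0.4840, -0.1492, -0.0599, 0.3123, -0.9228, -0.2257]
q̇ = J⁺·V = [-0.4990, -0.6770, 0.2880, -0.7440, 0.0990]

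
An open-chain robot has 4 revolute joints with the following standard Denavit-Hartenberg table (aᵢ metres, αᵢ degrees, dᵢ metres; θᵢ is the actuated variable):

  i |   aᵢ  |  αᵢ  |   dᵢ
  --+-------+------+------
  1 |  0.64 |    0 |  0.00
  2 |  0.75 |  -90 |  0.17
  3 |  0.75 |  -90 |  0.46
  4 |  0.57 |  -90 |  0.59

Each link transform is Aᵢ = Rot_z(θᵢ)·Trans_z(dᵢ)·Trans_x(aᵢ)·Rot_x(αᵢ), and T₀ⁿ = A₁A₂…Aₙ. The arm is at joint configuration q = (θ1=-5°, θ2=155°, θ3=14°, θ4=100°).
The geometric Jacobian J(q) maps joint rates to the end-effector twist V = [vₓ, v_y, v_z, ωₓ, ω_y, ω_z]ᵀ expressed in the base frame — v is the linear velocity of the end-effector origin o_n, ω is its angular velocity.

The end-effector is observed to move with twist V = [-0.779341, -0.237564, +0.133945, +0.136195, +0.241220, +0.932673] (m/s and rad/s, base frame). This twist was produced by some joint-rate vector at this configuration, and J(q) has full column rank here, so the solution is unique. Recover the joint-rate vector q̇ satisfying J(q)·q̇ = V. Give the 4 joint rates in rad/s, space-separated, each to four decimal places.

o_n = [-0.3847, 0.6515, -0.5600]
J₁: ẑ×o_n = [-0.6515, -0.3847, 0.0000], ω = ẑ
J2: z=[0.0000, 0.0000, 1.0000] o=[0.6376, -0.0558, 0.0000] → [-0.7072, -1.0223, 0.0000, 0.0000, 0.0000, 1.0000]
J3: z=[-0.5000, -0.8660, 0.0000] o=[-0.0120, 0.3192, 0.1700] → [0.6322, -0.3650, -0.4889, -0.5000, -0.8660, 0.0000]
J4: z=[0.2095, -0.1210, -0.9703] o=[-0.8722, 0.2847, -0.0114] → [0.4222, -0.3581, 0.1358, 0.2095, -0.1210, -0.9703]
q̇ = J⁺·V = [0.9410, -0.0190, -0.2770, -0.0110]

0.9410 -0.0190 -0.2770 -0.0110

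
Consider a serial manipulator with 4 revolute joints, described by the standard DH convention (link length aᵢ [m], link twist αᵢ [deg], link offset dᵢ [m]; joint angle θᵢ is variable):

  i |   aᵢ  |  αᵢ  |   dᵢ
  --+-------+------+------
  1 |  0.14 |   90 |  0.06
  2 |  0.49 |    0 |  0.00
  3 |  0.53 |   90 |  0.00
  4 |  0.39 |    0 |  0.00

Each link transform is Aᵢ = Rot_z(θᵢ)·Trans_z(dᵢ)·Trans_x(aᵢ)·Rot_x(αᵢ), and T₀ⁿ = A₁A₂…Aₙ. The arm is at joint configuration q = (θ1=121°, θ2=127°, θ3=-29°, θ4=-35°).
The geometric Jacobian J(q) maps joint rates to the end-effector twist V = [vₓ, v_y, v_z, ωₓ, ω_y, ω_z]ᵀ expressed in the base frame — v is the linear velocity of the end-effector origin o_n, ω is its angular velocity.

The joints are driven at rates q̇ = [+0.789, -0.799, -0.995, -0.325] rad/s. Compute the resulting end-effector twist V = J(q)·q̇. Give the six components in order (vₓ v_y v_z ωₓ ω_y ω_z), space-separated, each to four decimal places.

-0.7569 1.4765 0.3757 -1.3720 -1.1998 0.7438

o_n = [-0.0511, -0.3493, 1.2925]
J₁: ẑ×o_n = [0.3493, -0.0511, 0.0000], ω = ẑ
J2: z=[0.8572, 0.5150, 0.0000] o=[-0.0721, 0.1200, 0.0600] → [0.6348, -1.0565, -0.4131, 0.8572, 0.5150, 0.0000]
J3: z=[0.8572, 0.5150, 0.0000] o=[0.0798, -0.1328, 0.4513] → [0.4333, -0.7211, -0.1182, 0.8572, 0.5150, 0.0000]
J4: z=[-0.5100, 0.8488, 0.1392] o=[0.1178, -0.1960, 0.9762] → [0.2899, 0.1379, 0.2215, -0.5100, 0.8488, 0.1392]
V = J·q̇ = [-0.7569, 1.4765, 0.3757, -1.3720, -1.1998, 0.7438]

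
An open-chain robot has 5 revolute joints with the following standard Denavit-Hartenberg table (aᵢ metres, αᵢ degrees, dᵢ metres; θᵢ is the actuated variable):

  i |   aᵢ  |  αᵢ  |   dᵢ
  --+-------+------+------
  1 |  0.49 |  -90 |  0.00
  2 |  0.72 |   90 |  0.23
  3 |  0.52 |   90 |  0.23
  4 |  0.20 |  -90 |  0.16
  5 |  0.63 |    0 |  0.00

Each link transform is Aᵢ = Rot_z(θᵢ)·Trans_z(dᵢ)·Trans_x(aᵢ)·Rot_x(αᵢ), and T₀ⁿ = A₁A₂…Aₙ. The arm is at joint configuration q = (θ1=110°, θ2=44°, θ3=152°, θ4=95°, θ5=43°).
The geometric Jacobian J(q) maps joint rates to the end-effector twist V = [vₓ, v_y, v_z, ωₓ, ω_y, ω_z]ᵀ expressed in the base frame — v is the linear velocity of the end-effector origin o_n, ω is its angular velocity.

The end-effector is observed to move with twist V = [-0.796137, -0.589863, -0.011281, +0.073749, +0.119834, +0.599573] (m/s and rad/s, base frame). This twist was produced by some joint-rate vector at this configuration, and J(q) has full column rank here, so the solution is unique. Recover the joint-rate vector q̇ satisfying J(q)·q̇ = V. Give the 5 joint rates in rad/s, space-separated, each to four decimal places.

o_n = [-0.6206, 1.0939, 0.5104]
J₁: ẑ×o_n = [-1.0939, -0.6206, 0.0000], ω = ẑ
J2: z=[-0.9397, -0.3420, 0.0000] o=[-0.1676, 0.4604, 0.0000] → [-0.1746, 0.4796, -0.7502, -0.9397, -0.3420, 0.0000]
J3: z=[-0.2376, 0.6528, 0.7193] o=[-0.5609, 0.8685, -0.5002] → [0.4975, 0.1971, -0.0146, -0.2376, 0.6528, 0.7193]
J4: z=[-0.9452, 0.0154, -0.3261] o=[-0.7319, 0.6248, -0.0158] → [0.1611, 0.4610, -0.4452, -0.9452, 0.0154, -0.3261]
J5: z=[0.2438, 0.6976, -0.6737] o=[-0.9266, 0.7705, 0.0647] → [0.5288, -0.3148, -0.1347, 0.2438, 0.6976, -0.6737]
q̇ = J⁺·V = [0.8130, -0.0490, -0.0740, 0.0450, 0.2160]

0.8130 -0.0490 -0.0740 0.0450 0.2160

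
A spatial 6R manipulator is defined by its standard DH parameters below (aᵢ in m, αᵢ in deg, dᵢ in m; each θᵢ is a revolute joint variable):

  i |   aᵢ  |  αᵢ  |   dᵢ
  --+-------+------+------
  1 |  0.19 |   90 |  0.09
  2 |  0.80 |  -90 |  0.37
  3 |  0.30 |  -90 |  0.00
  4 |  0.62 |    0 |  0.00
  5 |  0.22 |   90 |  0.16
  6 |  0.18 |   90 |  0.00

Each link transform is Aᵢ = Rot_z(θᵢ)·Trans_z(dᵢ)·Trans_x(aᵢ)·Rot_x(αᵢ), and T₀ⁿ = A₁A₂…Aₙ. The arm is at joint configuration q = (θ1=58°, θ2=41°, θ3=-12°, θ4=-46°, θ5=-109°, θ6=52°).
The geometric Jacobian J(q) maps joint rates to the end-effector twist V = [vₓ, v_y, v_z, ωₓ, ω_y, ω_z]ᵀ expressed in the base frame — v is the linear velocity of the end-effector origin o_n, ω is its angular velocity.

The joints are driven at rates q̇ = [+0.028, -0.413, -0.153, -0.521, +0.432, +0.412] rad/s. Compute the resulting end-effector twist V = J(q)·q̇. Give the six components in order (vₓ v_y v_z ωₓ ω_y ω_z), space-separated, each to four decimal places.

0.1375 0.2807 -0.2072 -0.1996 0.3639 -0.4932

o_n = [0.5500, 0.5701, 1.3746]
J₁: ẑ×o_n = [-0.5701, 0.5500, 0.0000], ω = ẑ
J2: z=[0.8480, -0.5299, 0.0000] o=[0.1007, 0.1611, 0.0900] → [-0.6807, -1.0894, 0.5849, 0.8480, -0.5299, 0.0000]
J3: z=[-0.3477, -0.5564, 0.7547] o=[0.7344, 0.4771, 0.6148] → [-0.4929, 0.1250, -0.1349, -0.3477, -0.5564, 0.7547]
J4: z=[-0.7464, 0.6514, 0.1364] o=[0.9047, 0.6318, 0.8074] → [0.3779, 0.3750, 0.2772, -0.7464, 0.6514, 0.1364]
J5: z=[-0.7464, 0.6514, 0.1364] o=[0.9940, 0.6059, 1.4203] → [-0.0249, -0.0947, 0.3160, -0.7464, 0.6514, 0.1364]
J6: z=[0.0752, 0.2862, -0.9552] o=[0.7291, 0.5555, 1.3844] → [0.0111, 0.1719, 0.0524, 0.0752, 0.2862, -0.9552]
V = J·q̇ = [0.1375, 0.2807, -0.2072, -0.1996, 0.3639, -0.4932]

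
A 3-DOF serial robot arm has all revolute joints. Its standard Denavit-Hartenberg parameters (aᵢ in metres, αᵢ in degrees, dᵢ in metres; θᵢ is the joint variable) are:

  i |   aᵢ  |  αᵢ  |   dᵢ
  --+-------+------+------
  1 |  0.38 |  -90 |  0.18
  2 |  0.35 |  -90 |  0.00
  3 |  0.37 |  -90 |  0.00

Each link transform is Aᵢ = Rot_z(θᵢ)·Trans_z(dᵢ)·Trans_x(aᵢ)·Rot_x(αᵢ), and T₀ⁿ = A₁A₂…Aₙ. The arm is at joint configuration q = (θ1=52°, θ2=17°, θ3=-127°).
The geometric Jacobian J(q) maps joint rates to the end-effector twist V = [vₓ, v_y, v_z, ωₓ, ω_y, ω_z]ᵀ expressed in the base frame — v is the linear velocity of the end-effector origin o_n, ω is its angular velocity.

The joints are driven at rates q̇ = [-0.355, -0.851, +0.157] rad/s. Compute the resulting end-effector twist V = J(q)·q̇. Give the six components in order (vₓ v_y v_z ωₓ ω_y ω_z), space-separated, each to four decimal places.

o_n = [0.0761, 0.5773, 0.1428]
J₁: ẑ×o_n = [-0.5773, 0.0761, 0.0000], ω = ẑ
J2: z=[-0.7880, 0.6157, 0.0000] o=[0.2340, 0.2994, 0.1800] → [-0.0229, -0.0293, -0.1218, -0.7880, 0.6157, 0.0000]
J3: z=[-0.1800, -0.2304, -0.9563] o=[0.4400, 0.5632, 0.0777] → [-0.0015, 0.3598, -0.0864, -0.1800, -0.2304, -0.9563]
V = J·q̇ = [0.2242, 0.0544, 0.0901, 0.6423, -0.5601, -0.5051]

0.2242 0.0544 0.0901 0.6423 -0.5601 -0.5051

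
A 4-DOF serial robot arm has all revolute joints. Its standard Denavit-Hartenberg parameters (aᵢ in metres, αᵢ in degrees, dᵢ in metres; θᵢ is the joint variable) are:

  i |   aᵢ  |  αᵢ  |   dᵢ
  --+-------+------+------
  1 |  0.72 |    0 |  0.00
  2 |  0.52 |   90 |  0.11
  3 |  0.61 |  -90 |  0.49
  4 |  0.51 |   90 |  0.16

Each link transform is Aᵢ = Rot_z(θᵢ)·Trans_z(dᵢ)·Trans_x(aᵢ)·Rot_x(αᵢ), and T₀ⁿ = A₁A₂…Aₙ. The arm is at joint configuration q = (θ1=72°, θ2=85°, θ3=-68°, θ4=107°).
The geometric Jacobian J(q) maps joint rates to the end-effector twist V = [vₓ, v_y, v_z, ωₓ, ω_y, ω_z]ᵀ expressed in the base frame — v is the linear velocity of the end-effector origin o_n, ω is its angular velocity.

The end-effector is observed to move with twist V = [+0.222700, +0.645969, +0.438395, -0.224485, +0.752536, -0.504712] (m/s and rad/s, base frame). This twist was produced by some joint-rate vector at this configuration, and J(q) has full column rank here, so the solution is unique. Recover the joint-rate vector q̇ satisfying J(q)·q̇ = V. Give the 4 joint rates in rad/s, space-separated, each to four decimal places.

o_n = [-0.5508, 1.0155, -0.2574]
J₁: ẑ×o_n = [-1.0155, -0.5508, 0.0000], ω = ẑ
J2: z=[0.0000, 0.0000, 1.0000] o=[0.2225, 0.6848, 0.0000] → [-0.3307, -0.7733, 0.0000, 0.0000, 0.0000, 1.0000]
J3: z=[0.3907, 0.9205, 0.0000] o=[-0.2562, 0.8879, 0.1100] → [-0.3382, 0.1436, 0.3210, 0.3907, 0.9205, 0.0000]
J4: z=[-0.8535, 0.3623, 0.3746] o=[-0.2751, 1.4283, -0.4556] → [0.2264, 0.0659, 0.4522, -0.8535, 0.3623, 0.3746]
q̇ = J⁺·V = [-0.1040, -0.6030, 0.6050, 0.5400]

-0.1040 -0.6030 0.6050 0.5400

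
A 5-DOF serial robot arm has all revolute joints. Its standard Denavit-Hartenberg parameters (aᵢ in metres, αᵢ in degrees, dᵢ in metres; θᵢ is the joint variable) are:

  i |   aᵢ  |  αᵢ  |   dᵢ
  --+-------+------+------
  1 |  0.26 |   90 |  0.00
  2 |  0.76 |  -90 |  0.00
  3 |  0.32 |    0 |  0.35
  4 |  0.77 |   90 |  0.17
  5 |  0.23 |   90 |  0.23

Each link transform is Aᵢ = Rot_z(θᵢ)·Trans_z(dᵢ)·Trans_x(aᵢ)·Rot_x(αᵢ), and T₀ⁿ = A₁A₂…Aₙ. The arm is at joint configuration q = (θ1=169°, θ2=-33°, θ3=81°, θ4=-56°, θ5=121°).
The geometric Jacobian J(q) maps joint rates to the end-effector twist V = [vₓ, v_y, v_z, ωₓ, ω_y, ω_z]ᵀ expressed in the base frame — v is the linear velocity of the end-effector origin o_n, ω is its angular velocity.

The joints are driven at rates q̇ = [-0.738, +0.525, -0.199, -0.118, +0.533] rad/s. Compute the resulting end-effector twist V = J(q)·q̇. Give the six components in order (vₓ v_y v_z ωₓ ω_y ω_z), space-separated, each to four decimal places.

-0.0245 1.7157 0.8176 0.1764 0.9926 -1.1265

o_n = [-1.9448, -0.0121, -0.2143]
J₁: ẑ×o_n = [0.0121, -1.9448, 0.0000], ω = ẑ
J2: z=[0.1908, 0.9816, 0.0000] o=[-0.2552, 0.0496, 0.0000] → [-0.2103, 0.0409, 1.6467, 0.1908, 0.9816, 0.0000]
J3: z=[-0.5346, 0.1039, 0.8387] o=[-0.8809, 0.1712, -0.4139] → [0.1745, -0.7855, 0.2086, -0.5346, 0.1039, 0.8387]
J4: z=[-0.5346, 0.1039, 0.8387] o=[-1.1695, -0.0946, -0.1477] → [-0.0761, -0.6858, 0.0364, -0.5346, 0.1039, 0.8387]
J5: z=[-0.1750, 0.9573, -0.2302] o=[-1.8970, -0.2847, -0.3852] → [0.2263, 0.0409, -0.0020, -0.1750, 0.9573, -0.2302]
V = J·q̇ = [-0.0245, 1.7157, 0.8176, 0.1764, 0.9926, -1.1265]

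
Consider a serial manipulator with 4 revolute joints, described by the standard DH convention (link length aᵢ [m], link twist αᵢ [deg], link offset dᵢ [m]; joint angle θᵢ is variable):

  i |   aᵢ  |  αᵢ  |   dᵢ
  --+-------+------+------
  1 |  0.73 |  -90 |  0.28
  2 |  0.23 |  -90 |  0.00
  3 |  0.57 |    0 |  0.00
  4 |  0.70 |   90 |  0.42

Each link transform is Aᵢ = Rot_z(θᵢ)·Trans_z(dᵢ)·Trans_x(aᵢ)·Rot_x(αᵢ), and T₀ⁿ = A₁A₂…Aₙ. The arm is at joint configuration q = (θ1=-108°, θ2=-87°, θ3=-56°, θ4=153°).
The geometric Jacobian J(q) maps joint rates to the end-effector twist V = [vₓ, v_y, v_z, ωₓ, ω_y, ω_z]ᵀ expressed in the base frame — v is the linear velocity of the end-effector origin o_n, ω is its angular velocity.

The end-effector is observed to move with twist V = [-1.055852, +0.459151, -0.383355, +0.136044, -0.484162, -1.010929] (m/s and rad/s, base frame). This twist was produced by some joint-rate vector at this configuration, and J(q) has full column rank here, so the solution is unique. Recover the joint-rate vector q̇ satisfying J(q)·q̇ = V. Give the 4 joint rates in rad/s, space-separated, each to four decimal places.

o_n = [-0.5740, -1.0476, 0.7208]
J₁: ẑ×o_n = [1.0476, -0.5740, 0.0000], ω = ẑ
J2: z=[0.9511, -0.3090, 0.0000] o=[-0.2256, -0.6943, 0.2800] → [-0.1362, -0.4192, -0.4437, 0.9511, -0.3090, 0.0000]
J3: z=[-0.3086, -0.9498, -0.0523] o=[-0.2293, -0.7057, 0.5097] → [-0.2184, 0.0832, -0.2219, -0.3086, -0.9498, -0.0523]
J4: z=[-0.3086, -0.9498, -0.0523] o=[0.2150, -0.8676, 0.8280] → [0.0924, 0.0082, -0.6938, -0.3086, -0.9498, -0.0523]
q̇ = J⁺·V = [-0.9890, 0.2790, 0.0660, 0.3530]

-0.9890 0.2790 0.0660 0.3530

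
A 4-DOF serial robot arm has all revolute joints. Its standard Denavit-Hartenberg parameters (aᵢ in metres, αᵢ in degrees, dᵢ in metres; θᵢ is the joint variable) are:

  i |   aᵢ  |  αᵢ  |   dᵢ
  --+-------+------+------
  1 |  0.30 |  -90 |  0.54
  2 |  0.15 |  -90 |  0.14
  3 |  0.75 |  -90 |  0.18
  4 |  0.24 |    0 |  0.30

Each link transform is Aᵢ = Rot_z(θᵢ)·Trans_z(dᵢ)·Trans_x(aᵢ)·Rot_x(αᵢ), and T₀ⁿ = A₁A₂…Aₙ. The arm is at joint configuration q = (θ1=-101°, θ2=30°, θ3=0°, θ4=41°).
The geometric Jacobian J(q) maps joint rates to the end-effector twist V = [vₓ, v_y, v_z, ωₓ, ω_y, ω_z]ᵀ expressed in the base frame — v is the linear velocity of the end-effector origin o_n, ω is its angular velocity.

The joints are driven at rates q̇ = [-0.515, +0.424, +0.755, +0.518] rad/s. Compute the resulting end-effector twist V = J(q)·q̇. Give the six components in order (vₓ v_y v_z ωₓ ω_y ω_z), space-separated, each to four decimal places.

-1.2064 0.7844 -0.1569 -0.0202 0.3885 -1.1688

o_n = [-0.3908, -1.1720, -0.0201]
J₁: ẑ×o_n = [1.1720, -0.3908, 0.0000], ω = ẑ
J2: z=[0.9816, -0.1908, 0.0000] o=[-0.0572, -0.2945, 0.5400] → [0.1069, 0.5498, -0.9250, 0.9816, -0.1908, 0.0000]
J3: z=[0.0954, 0.4908, -0.8660] o=[0.0554, -0.4487, 0.4650] → [-0.8644, 0.4327, 0.1500, 0.0954, 0.4908, -0.8660]
J4: z=[-0.9816, 0.1908, -0.0000] o=[-0.0514, -0.9980, -0.0659] → [0.0087, 0.0450, 0.2356, -0.9816, 0.1908, -0.0000]
V = J·q̇ = [-1.2064, 0.7844, -0.1569, -0.0202, 0.3885, -1.1688]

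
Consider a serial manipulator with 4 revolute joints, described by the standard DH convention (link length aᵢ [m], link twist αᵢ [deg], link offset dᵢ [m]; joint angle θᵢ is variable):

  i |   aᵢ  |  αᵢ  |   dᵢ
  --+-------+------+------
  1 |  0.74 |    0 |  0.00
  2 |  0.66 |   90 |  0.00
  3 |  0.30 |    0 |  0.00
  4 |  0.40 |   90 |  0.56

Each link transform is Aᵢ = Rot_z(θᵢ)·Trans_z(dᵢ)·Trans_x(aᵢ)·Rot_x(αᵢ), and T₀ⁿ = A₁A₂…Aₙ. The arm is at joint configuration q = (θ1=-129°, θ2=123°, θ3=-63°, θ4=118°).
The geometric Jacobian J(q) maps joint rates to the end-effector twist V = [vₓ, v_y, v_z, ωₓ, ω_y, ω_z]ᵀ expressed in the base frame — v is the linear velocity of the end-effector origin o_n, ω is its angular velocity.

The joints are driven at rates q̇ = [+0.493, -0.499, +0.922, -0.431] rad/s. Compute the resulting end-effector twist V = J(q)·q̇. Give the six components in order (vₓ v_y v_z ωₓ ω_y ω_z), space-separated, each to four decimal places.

0.3646 -0.2443 0.2382 -0.0513 -0.4883 -0.0060

o_n = [0.4958, -1.2392, 0.0604]
J₁: ẑ×o_n = [1.2392, 0.4958, -0.0000], ω = ẑ
J2: z=[0.0000, 0.0000, 1.0000] o=[-0.4657, -0.5751, 0.0000] → [0.6641, 0.9615, -0.0000, 0.0000, 0.0000, 1.0000]
J3: z=[-0.1045, -0.9945, 0.0000] o=[0.1907, -0.6441, 0.0000] → [-0.0600, 0.0063, 0.3656, -0.1045, -0.9945, 0.0000]
J4: z=[-0.1045, -0.9945, 0.0000] o=[0.3261, -0.6583, -0.2673] → [-0.3259, 0.0342, 0.2294, -0.1045, -0.9945, 0.0000]
V = J·q̇ = [0.3646, -0.2443, 0.2382, -0.0513, -0.4883, -0.0060]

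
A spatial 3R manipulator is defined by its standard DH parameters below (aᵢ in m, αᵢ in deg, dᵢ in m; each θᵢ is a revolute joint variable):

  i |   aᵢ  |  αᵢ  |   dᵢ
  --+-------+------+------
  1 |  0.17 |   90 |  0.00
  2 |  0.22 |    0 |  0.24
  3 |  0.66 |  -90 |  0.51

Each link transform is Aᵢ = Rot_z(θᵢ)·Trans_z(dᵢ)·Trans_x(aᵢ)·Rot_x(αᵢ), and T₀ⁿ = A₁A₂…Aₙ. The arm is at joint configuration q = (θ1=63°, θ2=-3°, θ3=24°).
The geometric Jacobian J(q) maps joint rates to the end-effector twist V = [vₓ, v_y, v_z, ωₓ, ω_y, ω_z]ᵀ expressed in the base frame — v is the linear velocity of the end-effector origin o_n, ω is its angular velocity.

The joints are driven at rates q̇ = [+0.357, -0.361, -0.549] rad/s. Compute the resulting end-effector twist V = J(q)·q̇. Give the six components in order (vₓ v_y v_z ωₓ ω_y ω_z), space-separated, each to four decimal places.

-0.1026 0.5897 -0.6400 -0.8108 0.4131 0.3570

o_n = [1.1249, 0.5557, 0.2250]
J₁: ẑ×o_n = [-0.5557, 1.1249, 0.0000], ω = ẑ
J2: z=[0.8910, -0.4540, 0.0000] o=[0.0772, 0.1515, 0.0000] → [-0.1022, -0.2005, 0.8359, 0.8910, -0.4540, 0.0000]
J3: z=[0.8910, -0.4540, 0.0000] o=[0.3908, 0.2383, -0.0115] → [-0.1074, -0.2107, 0.6162, 0.8910, -0.4540, 0.0000]
V = J·q̇ = [-0.1026, 0.5897, -0.6400, -0.8108, 0.4131, 0.3570]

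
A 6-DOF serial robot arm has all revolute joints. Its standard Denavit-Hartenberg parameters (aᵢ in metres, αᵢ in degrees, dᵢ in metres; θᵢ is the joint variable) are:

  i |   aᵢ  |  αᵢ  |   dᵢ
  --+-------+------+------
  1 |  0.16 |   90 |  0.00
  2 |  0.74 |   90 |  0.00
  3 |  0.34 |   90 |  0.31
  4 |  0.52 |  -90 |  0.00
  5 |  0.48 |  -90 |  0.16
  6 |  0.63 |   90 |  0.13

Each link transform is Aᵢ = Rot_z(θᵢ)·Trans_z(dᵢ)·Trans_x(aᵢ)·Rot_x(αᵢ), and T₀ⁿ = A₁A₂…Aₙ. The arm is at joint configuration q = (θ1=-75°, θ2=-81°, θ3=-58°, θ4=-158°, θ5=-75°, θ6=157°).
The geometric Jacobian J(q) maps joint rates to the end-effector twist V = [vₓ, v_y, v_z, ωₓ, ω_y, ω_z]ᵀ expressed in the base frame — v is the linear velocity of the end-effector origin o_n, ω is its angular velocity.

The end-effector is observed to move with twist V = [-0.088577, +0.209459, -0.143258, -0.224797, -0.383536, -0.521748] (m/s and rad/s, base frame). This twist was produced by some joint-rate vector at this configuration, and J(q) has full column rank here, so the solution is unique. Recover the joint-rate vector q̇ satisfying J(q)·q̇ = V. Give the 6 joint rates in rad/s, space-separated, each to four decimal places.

o_n = [-0.2554, -0.1876, -0.7249]
J₁: ẑ×o_n = [0.1876, -0.2554, 0.0000], ω = ẑ
J2: z=[-0.9659, -0.2588, 0.0000] o=[0.0414, -0.1545, 0.0000] → [0.1876, -0.7002, -0.0449, -0.9659, -0.2588, 0.0000]
J3: z=[-0.2556, 0.9540, -0.1564] o=[0.0714, -0.2664, -0.7309] → [0.0180, 0.0527, 0.2916, -0.2556, 0.9540, -0.1564]
J4: z=[0.4775, 0.2653, 0.8376] o=[0.2779, 0.0768, -0.9573] → [0.2831, -0.5577, 0.0152, 0.4775, 0.2653, 0.8376]
J5: z=[0.5519, -0.8323, -0.0510] o=[-0.0776, -0.1763, -0.6745] → [0.0414, 0.0369, -0.1543, 0.5519, -0.8323, -0.0510]
J6: z=[-0.7839, -0.5387, 0.3086] o=[0.1472, -0.2469, -0.2268] → [0.2501, -0.5148, -0.2634, -0.7839, -0.5387, 0.3086]
q̇ = J⁺·V = [-0.4070, -0.2520, -0.0280, -0.3140, 0.0950, 0.4820]

-0.4070 -0.2520 -0.0280 -0.3140 0.0950 0.4820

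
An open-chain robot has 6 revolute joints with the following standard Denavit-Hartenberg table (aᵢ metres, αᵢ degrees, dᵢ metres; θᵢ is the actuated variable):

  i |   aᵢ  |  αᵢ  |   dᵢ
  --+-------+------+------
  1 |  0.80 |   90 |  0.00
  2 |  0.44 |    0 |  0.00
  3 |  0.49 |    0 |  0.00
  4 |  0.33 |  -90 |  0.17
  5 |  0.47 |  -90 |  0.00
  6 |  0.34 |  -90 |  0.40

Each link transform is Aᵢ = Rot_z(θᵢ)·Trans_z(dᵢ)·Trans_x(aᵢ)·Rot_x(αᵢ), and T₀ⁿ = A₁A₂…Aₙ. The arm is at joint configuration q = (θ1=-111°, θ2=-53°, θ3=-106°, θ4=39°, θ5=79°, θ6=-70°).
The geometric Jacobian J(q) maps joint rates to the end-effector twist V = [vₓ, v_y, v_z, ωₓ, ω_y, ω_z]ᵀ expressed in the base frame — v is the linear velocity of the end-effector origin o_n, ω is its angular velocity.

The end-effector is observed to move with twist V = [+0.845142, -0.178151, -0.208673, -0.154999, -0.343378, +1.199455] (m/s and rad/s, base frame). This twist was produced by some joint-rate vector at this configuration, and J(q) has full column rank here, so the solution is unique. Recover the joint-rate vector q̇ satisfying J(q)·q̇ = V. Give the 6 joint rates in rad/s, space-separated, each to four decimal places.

0.8680 0.3160 0.5890 -0.7910 0.1600 0.4840

o_n = [0.1418, -0.9750, -0.7294]
J₁: ẑ×o_n = [0.9750, 0.1418, -0.0000], ω = ẑ
J2: z=[-0.9336, 0.3584, 0.0000] o=[-0.2867, -0.7469, 0.0000] → [-0.2614, -0.6809, 0.0594, -0.9336, 0.3584, 0.0000]
J3: z=[-0.9336, 0.3584, 0.0000] o=[-0.3816, -0.9941, -0.3514] → [-0.1355, -0.3529, -0.2054, -0.9336, 0.3584, 0.0000]
J4: z=[-0.9336, 0.3584, 0.0000] o=[-0.2177, -0.5670, -0.5270] → [-0.0725, -0.1889, 0.2521, -0.9336, 0.3584, 0.0000]
J5: z=[-0.3104, -0.8085, -0.5000] o=[-0.3172, -0.3520, -0.8128] → [-0.3789, -0.2036, 0.5645, -0.3104, -0.8085, -0.5000]
J6: z=[0.0022, -0.5266, 0.8501] o=[0.1296, -0.4755, -0.8905] → [0.3398, 0.0101, 0.0053, 0.0022, -0.5266, 0.8501]
q̇ = J⁺·V = [0.8680, 0.3160, 0.5890, -0.7910, 0.1600, 0.4840]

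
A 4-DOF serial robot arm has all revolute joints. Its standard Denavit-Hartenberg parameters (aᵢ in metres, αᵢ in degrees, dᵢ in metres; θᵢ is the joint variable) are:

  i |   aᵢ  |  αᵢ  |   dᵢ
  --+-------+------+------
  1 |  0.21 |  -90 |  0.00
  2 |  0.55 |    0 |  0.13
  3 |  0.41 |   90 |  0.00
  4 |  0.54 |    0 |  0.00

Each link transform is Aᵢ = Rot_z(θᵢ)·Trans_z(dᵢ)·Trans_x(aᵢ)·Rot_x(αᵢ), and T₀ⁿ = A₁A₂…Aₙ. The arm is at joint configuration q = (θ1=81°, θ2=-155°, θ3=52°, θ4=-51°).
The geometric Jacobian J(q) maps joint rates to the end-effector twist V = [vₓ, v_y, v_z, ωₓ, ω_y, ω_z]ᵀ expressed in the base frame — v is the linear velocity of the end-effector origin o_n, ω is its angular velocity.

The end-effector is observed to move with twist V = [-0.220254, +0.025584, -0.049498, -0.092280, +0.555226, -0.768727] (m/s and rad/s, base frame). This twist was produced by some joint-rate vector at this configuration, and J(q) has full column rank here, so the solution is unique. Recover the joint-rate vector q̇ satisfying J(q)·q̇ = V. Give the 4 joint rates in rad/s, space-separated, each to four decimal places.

o_n = [0.2146, -0.4968, 0.9631]
J₁: ẑ×o_n = [0.4968, 0.2146, -0.0000], ω = ẑ
J2: z=[-0.9877, 0.1564, 0.0000] o=[0.0329, 0.2074, 0.0000] → [0.1507, 0.9512, 0.6671, -0.9877, 0.1564, 0.0000]
J3: z=[-0.9877, 0.1564, 0.0000] o=[-0.1735, -0.2646, 0.2324] → [0.1143, 0.7216, 0.1687, -0.9877, 0.1564, 0.0000]
J4: z=[-0.1524, -0.9624, -0.2250] o=[-0.1880, -0.3557, 0.6319] → [-0.3504, -0.0401, 0.4089, -0.1524, -0.9624, -0.2250]
q̇ = J⁺·V = [-0.8920, 0.2900, -0.1120, -0.5480]

-0.8920 0.2900 -0.1120 -0.5480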